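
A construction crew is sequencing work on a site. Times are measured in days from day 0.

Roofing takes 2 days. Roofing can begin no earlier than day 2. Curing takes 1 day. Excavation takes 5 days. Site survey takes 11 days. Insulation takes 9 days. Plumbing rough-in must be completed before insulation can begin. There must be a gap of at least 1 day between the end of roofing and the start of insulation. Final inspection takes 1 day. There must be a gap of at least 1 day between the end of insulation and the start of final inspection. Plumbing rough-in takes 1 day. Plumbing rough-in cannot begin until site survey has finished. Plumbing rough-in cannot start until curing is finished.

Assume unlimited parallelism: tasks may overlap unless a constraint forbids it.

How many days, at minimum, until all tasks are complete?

Roofing waits on its own release at day 2, so it starts at day 2 and finishes at 2 + 2 = day 4.
Curing can start immediately at day 0; it finishes at day 1.
Excavation has no prerequisites, so it starts at day 0 and finishes at day 5.
Site survey can start immediately at day 0; it finishes at day 11.
Plumbing rough-in cannot start until site survey (finishes day 11); curing (finishes day 1). The controlling bound is day 11, so plumbing rough-in finishes at 11 + 1 = day 12.
For insulation: plumbing rough-in (finishes day 12); roofing (finishes day 4, plus 1-day gap → day 5). Taking the maximum gives a start of day 12, and it finishes at 12 + 9 = day 21.
Final inspection waits on insulation (finishes day 21, plus 1-day gap → day 22), so it starts at day 22 and finishes at 22 + 1 = day 23.
All tasks are finished once the last one completes. Finish times: Site survey at 11, Excavation at 5, Curing at 1, Roofing at 4, Plumbing rough-in at 12, Insulation at 21, Final inspection at 23. The latest is day 23.

23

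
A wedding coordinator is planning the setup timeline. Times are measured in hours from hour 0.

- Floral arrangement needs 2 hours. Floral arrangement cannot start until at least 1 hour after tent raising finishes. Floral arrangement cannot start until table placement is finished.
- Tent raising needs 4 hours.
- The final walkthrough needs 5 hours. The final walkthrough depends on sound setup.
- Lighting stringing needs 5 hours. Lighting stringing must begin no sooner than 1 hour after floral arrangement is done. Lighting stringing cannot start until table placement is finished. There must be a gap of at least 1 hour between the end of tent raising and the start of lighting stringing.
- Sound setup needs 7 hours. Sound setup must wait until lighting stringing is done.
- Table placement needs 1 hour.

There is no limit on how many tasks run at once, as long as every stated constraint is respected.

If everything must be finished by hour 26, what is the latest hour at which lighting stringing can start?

The final walkthrough must finish by hour 26; it takes 5 hours, so it must start by 26 − 5 = hour 21.
Sound setup must finish before the final walkthrough (must start by hour 21). With a 7-hour duration, sound setup must start by 21 − 7 = hour 14.
Lighting stringing has to be done before sound setup (must start by hour 14). That means finishing by hour 14, i.e. starting by 14 − 5 = hour 9.

9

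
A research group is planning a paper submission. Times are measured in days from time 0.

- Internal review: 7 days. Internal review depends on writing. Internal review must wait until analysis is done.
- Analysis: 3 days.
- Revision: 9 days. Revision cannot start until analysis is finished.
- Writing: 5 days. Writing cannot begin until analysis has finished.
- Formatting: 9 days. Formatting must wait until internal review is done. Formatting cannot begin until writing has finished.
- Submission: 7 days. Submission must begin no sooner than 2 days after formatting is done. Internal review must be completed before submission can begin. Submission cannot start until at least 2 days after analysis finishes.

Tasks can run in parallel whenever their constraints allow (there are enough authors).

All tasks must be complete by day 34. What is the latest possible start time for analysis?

Submission has no dependents, so it just needs to finish by day 34. Starting by 34 − 7 = day 27 achieves that.
Formatting feeds into submission (must start by day 27, minus 2-day gap → day 25); so formatting must finish by day 25 and therefore start by day 16.
Internal review feeds formatting (must start by day 16); submission (must start by day 27). Taking the minimum, internal review must finish by day 16 and start by 16 − 7 = day 9.
For writing: internal review (must start by day 9); formatting (must start by day 16). The most restrictive is day 9; with a 5-day duration, writing must start by day 4.
To finish by day 34, revision (duration 9) must start no later than day 25.
For analysis: writing (must start by day 4); internal review (must start by day 9); revision (must start by day 25); submission (must start by day 27, minus 2-day gap → day 25). The most restrictive is day 4; with a 3-day duration, analysis must start by day 1.

1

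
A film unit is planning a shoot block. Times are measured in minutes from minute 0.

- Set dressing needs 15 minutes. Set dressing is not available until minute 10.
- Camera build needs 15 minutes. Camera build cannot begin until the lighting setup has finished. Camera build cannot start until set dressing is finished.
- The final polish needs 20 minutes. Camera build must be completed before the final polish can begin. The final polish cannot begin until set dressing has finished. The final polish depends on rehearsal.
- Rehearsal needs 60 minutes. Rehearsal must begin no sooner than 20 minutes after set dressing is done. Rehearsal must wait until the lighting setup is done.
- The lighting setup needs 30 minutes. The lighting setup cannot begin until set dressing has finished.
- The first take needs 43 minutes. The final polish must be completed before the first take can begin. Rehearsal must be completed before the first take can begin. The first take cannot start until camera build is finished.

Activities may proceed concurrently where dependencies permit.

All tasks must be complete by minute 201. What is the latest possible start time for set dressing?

The first take must finish by minute 201; it takes 43 minutes, so it must start by 201 − 43 = minute 158.
Since the first take (must start by minute 158) depends on it, the final polish must finish by minute 158. Backing off its 20-minute duration gives a latest start of minute 138.
Camera build has several dependents: the final polish (must start by minute 138); the first take (must start by minute 158). The earliest of those limits is minute 138, so camera build must start by 138 − 15 = minute 123.
Rehearsal has several dependents: the final polish (must start by minute 138); the first take (must start by minute 158). The earliest of those limits is minute 138, so rehearsal must start by 138 − 60 = minute 78.
The lighting setup has several dependents: camera build (must start by minute 123); rehearsal (must start by minute 78). The earliest of those limits is minute 78, so the lighting setup must start by 78 − 30 = minute 48.
For set dressing: the lighting setup (must start by minute 48); camera build (must start by minute 123); rehearsal (must start by minute 78, minus 20-minute gap → minute 58); the final polish (must start by minute 138). The most restrictive is minute 48; with a 15-minute duration, set dressing must start by minute 33.

33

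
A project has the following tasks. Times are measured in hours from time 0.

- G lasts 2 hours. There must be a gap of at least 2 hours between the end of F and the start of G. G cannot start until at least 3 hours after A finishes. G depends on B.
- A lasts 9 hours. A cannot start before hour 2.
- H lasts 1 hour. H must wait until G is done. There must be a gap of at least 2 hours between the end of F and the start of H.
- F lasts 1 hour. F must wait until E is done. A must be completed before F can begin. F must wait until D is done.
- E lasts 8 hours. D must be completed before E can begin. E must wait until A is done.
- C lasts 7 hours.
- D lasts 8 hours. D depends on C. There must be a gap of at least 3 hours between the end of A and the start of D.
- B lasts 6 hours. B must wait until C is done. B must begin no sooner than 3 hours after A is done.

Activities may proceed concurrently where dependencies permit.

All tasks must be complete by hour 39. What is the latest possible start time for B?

Nothing follows H; the deadline of hour 39 is its only limit. It must start by 39 − 1 = hour 38.
G feeds into H (must start by hour 38); so G must finish by hour 38 and therefore start by hour 36.
B feeds into G (must start by hour 36); so B must finish by hour 36 and therefore start by hour 30.

30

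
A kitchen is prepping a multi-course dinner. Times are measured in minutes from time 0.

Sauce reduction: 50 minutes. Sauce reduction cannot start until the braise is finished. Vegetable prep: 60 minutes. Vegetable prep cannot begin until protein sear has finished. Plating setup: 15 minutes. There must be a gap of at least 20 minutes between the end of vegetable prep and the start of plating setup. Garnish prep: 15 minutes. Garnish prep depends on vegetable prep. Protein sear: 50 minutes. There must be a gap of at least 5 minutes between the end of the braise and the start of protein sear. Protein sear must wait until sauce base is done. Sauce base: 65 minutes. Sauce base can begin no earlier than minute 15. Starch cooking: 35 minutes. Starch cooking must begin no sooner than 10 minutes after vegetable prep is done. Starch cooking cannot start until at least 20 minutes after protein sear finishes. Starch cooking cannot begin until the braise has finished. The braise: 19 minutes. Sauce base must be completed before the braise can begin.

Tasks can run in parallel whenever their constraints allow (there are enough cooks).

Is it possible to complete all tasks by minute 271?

Sauce base waits on its own release at minute 15, so it starts at minute 15 and finishes at 15 + 65 = minute 80.
The braise waits on sauce base (finishes minute 80), so it starts at minute 80 and finishes at 80 + 19 = minute 99.
Sauce reduction cannot begin until the braise (finishes minute 99). It runs from minute 99 to 99 + 50 = minute 149.
Protein sear has to wait for the braise (finishes minute 99, plus 5-minute gap → minute 104); sauce base (finishes minute 80). The latest of these is minute 104, so protein sear runs minute 104 to 104 + 50 = minute 154.
After protein sear (finishes minute 154), vegetable prep can start at minute 154 and finishes at minute 214.
Garnish prep waits on vegetable prep (finishes minute 214), so it starts at minute 214 and finishes at 214 + 15 = minute 229.
Plating setup cannot begin until vegetable prep (finishes minute 214, plus 20-minute gap → minute 234). It runs from minute 234 to 234 + 15 = minute 249.
Starch cooking has to wait for vegetable prep (finishes minute 214, plus 10-minute gap → minute 224); protein sear (finishes minute 154, plus 20-minute gap → minute 174); the braise (finishes minute 99). The latest of these is minute 224, so starch cooking runs minute 224 to 224 + 35 = minute 259.
Every task is finished by minute 259, which is no later than the deadline of 271, so the schedule is feasible.

Yes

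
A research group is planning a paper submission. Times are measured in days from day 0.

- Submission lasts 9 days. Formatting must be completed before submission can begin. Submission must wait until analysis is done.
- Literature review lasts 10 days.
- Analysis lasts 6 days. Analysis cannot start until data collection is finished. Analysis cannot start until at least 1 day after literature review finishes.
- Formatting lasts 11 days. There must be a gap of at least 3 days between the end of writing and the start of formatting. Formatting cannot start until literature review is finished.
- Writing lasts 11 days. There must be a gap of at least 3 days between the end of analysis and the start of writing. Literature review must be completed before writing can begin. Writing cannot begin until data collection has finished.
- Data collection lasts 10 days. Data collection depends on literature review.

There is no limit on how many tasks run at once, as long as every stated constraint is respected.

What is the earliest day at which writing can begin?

29

Nothing blocks literature review, so it runs from day 0 to day 10.
Data collection cannot begin until literature review (finishes day 10). It runs from day 10 to 10 + 10 = day 20.
Analysis has to wait for data collection (finishes day 20); literature review (finishes day 10, plus 1-day gap → day 11). The latest of these is day 20, so analysis runs day 20 to 20 + 6 = day 26.
Writing waits on analysis (finishes day 26, plus 3-day gap → day 29); literature review (finishes day 10); data collection (finishes day 20). The latest of these is day 29, which is the earliest writing can start.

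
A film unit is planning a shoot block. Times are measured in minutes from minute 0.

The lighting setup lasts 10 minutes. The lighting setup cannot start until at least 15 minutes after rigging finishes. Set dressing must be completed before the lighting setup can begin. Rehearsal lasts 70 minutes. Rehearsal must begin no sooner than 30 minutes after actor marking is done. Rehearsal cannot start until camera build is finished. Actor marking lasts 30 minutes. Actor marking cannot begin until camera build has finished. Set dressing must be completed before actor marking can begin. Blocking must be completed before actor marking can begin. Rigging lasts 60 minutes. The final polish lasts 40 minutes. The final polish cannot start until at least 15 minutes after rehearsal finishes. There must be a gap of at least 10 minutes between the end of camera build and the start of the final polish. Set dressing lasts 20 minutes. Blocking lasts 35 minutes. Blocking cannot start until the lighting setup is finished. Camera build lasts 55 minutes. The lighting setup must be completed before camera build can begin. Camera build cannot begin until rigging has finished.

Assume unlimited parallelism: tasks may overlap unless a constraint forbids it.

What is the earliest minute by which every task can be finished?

Set dressing has no prerequisites, so it starts at minute 0 and finishes at minute 20.
Rigging can start immediately at minute 0; it finishes at minute 60.
The lighting setup cannot start until rigging (finishes minute 60, plus 15-minute gap → minute 75); set dressing (finishes minute 20). The controlling bound is minute 75, so the lighting setup finishes at 75 + 10 = minute 85.
After the lighting setup (finishes minute 85), blocking can start at minute 85 and finishes at minute 120.
Camera build needs all of the lighting setup (finishes minute 85); rigging (finishes minute 60). That puts its earliest start at minute 85; it finishes at 85 + 55 = minute 140.
For actor marking: camera build (finishes minute 140); set dressing (finishes minute 20); blocking (finishes minute 120). Taking the maximum gives a start of minute 140, and it finishes at 140 + 30 = minute 170.
Rehearsal has to wait for actor marking (finishes minute 170, plus 30-minute gap → minute 200); camera build (finishes minute 140). The latest of these is minute 200, so rehearsal runs minute 200 to 200 + 70 = minute 270.
For the final polish: rehearsal (finishes minute 270, plus 15-minute gap → minute 285); camera build (finishes minute 140, plus 10-minute gap → minute 150). Taking the maximum gives a start of minute 285, and it finishes at 285 + 40 = minute 325.
All tasks are finished once the last one completes. Finish times: Rigging at 60, Set dressing at 20, The lighting setup at 85, Camera build at 140, Blocking at 120, Actor marking at 170, Rehearsal at 270, The final polish at 325. The latest is minute 325.

325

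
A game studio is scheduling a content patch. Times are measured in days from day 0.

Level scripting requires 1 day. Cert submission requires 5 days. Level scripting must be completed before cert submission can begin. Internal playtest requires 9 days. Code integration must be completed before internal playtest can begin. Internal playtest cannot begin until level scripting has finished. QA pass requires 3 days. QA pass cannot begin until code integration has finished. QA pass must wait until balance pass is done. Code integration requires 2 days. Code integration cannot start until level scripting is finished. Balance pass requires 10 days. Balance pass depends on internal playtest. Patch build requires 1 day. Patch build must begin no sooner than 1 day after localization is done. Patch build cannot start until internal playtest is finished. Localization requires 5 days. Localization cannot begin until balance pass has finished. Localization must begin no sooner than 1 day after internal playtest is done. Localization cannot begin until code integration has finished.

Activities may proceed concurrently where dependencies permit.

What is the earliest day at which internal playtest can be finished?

Level scripting can start immediately at day 0; it finishes at day 1.
After level scripting (finishes day 1), code integration can start at day 1 and finishes at day 3.
Internal playtest cannot start until code integration (finishes day 3); level scripting (finishes day 1). The controlling bound is day 3, so internal playtest finishes at 3 + 9 = day 12.

12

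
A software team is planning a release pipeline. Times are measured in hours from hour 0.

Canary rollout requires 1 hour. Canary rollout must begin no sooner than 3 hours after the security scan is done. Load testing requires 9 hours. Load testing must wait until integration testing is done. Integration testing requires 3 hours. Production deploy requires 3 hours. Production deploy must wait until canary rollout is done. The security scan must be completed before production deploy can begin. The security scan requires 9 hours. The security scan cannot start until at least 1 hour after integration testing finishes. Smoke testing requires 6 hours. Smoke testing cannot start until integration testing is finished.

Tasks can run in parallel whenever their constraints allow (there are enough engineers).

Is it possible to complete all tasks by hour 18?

Integration testing has no prerequisites, so it starts at hour 0 and finishes at hour 3.
After integration testing (finishes hour 3), load testing can start at hour 3 and finishes at hour 12.
After integration testing (finishes hour 3), smoke testing can start at hour 3 and finishes at hour 9.
The security scan cannot begin until integration testing (finishes hour 3, plus 1-hour gap → hour 4). It runs from hour 4 to 4 + 9 = hour 13.
Canary rollout cannot begin until the security scan (finishes hour 13, plus 3-hour gap → hour 16). It runs from hour 16 to 16 + 1 = hour 17.
Production deploy cannot start until canary rollout (finishes hour 17); the security scan (finishes hour 13). The controlling bound is hour 17, so production deploy finishes at 17 + 3 = hour 20.
The earliest everything can be done is hour 20, which is after the deadline of 18, so it is not possible.

No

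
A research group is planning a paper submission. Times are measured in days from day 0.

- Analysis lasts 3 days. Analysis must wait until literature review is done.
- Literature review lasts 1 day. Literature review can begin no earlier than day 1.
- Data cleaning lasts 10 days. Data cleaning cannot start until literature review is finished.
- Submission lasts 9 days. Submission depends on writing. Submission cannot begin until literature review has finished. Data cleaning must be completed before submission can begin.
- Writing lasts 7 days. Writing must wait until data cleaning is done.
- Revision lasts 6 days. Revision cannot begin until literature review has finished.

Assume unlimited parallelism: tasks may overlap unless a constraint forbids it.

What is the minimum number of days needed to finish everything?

After its own release at day 1, literature review can start at day 1 and finishes at day 2.
After literature review (finishes day 2), revision can start at day 2 and finishes at day 8.
Analysis waits on literature review (finishes day 2), so it starts at day 2 and finishes at 2 + 3 = day 5.
Data cleaning waits on literature review (finishes day 2), so it starts at day 2 and finishes at 2 + 10 = day 12.
Writing cannot begin until data cleaning (finishes day 12). It runs from day 12 to 12 + 7 = day 19.
Submission needs all of writing (finishes day 19); literature review (finishes day 2); data cleaning (finishes day 12). That puts its earliest start at day 19; it finishes at 19 + 9 = day 28.
All tasks are finished once the last one completes. Finish times: Literature review at 2, Data cleaning at 12, Analysis at 5, Writing at 19, Revision at 8, Submission at 28. The latest is day 28.

28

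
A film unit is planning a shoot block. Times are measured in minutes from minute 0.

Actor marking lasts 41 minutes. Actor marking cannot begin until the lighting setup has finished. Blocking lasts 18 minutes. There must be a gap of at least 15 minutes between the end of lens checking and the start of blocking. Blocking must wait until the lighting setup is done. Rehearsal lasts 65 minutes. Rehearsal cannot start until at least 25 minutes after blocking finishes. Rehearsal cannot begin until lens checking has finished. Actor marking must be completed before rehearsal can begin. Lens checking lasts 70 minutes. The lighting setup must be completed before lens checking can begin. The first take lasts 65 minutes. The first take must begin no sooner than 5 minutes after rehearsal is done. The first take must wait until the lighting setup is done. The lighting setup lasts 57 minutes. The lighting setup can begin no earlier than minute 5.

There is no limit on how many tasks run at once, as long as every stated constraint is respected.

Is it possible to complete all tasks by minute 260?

After its own release at minute 5, the lighting setup can start at minute 5 and finishes at minute 62.
Actor marking waits on the lighting setup (finishes minute 62), so it starts at minute 62 and finishes at 62 + 41 = minute 103.
After the lighting setup (finishes minute 62), lens checking can start at minute 62 and finishes at minute 132.
For blocking: lens checking (finishes minute 132, plus 15-minute gap → minute 147); the lighting setup (finishes minute 62). Taking the maximum gives a start of minute 147, and it finishes at 147 + 18 = minute 165.
For rehearsal: blocking (finishes minute 165, plus 25-minute gap → minute 190); lens checking (finishes minute 132); actor marking (finishes minute 103). Taking the maximum gives a start of minute 190, and it finishes at 190 + 65 = minute 255.
The first take has to wait for rehearsal (finishes minute 255, plus 5-minute gap → minute 260); the lighting setup (finishes minute 62). The latest of these is minute 260, so the first take runs minute 260 to 260 + 65 = minute 325.
The earliest everything can be done is minute 325, which is after the deadline of 260, so it is not possible.

No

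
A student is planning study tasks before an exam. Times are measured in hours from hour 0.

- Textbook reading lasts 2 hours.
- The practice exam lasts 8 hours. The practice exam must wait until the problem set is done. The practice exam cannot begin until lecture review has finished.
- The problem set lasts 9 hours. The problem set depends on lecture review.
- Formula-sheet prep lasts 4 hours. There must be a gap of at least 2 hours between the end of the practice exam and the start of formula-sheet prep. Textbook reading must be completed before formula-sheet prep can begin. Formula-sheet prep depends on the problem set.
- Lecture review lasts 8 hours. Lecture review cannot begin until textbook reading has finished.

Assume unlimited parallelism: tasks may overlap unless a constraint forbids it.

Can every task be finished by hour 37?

Yes

Textbook reading can start immediately at hour 0; it finishes at hour 2.
After textbook reading (finishes hour 2), lecture review can start at hour 2 and finishes at hour 10.
The problem set cannot begin until lecture review (finishes hour 10). It runs from hour 10 to 10 + 9 = hour 19.
The practice exam has to wait for the problem set (finishes hour 19); lecture review (finishes hour 10). The latest of these is hour 19, so the practice exam runs hour 19 to 19 + 8 = hour 27.
Formula-sheet prep cannot start until the practice exam (finishes hour 27, plus 2-hour gap → hour 29); textbook reading (finishes hour 2); the problem set (finishes hour 19). The controlling bound is hour 29, so formula-sheet prep finishes at 29 + 4 = hour 33.
Every task is finished by hour 33, which is no later than the deadline of 37, so the schedule is feasible.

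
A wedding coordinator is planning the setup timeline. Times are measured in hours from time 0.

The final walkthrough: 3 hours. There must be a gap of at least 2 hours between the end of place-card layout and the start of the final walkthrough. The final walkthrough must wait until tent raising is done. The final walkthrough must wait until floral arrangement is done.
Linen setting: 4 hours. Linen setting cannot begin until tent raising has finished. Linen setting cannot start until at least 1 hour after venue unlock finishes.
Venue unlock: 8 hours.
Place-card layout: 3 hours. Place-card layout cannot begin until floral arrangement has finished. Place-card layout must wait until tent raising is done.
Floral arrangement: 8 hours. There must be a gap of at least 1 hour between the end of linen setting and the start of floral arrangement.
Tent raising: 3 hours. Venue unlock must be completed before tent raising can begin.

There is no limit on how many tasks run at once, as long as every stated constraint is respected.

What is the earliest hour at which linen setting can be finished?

15

Venue unlock can start immediately at hour 0; it finishes at hour 8.
After venue unlock (finishes hour 8), tent raising can start at hour 8 and finishes at hour 11.
Linen setting has to wait for tent raising (finishes hour 11); venue unlock (finishes hour 8, plus 1-hour gap → hour 9). The latest of these is hour 11, so linen setting runs hour 11 to 11 + 4 = hour 15.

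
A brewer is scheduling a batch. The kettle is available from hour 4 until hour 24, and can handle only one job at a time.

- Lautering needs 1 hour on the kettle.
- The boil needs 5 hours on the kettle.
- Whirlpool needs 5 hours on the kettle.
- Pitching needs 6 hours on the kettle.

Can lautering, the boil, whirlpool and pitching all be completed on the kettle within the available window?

The kettle window is 24 − 4 = 20 hours.
Running back to back, the jobs need 1 + 5 + 5 + 6 = 17 hours on the kettle.
Since 17 ≤ 20, they fit within the window.

Yes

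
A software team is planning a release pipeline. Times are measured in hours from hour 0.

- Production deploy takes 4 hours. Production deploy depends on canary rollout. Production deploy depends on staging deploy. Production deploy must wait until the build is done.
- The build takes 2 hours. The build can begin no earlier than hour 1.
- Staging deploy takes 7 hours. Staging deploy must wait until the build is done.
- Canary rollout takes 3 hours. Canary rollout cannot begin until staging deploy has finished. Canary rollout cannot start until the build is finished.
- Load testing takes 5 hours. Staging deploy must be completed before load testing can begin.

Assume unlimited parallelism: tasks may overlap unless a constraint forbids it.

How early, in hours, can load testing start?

The build cannot begin until its own release at hour 1. It runs from hour 1 to 1 + 2 = hour 3.
After the build (finishes hour 3), staging deploy can start at hour 3 and finishes at hour 10.
Load testing waits on staging deploy (finishes hour 10), so the earliest it can start is hour 10.

10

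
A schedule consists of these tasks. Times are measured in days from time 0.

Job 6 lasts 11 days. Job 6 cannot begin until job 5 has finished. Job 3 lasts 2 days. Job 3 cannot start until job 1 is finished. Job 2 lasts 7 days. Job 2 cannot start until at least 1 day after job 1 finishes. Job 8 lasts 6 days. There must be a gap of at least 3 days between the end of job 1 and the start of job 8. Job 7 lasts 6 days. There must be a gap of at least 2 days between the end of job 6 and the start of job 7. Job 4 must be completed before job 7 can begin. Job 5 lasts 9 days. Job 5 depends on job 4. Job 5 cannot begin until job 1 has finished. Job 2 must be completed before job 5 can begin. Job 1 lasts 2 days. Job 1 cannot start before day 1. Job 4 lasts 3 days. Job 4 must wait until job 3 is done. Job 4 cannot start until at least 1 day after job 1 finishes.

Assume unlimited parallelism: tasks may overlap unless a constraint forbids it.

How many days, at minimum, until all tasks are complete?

After its own release at day 1, job 1 can start at day 1 and finishes at day 3.
Job 8 waits on job 1 (finishes day 3, plus 3-day gap → day 6), so it starts at day 6 and finishes at 6 + 6 = day 12.
Job 3 cannot begin until job 1 (finishes day 3). It runs from day 3 to 3 + 2 = day 5.
For job 4: job 3 (finishes day 5); job 1 (finishes day 3, plus 1-day gap → day 4). Taking the maximum gives a start of day 5, and it finishes at 5 + 3 = day 8.
Job 2 cannot begin until job 1 (finishes day 3, plus 1-day gap → day 4). It runs from day 4 to 4 + 7 = day 11.
Job 5 has to wait for job 4 (finishes day 8); job 1 (finishes day 3); job 2 (finishes day 11). The latest of these is day 11, so job 5 runs day 11 to 11 + 9 = day 20.
After job 5 (finishes day 20), job 6 can start at day 20 and finishes at day 31.
Job 7 needs all of job 6 (finishes day 31, plus 2-day gap → day 33); job 4 (finishes day 8). That puts its earliest start at day 33; it finishes at 33 + 6 = day 39.
All tasks are finished once the last one completes. Finish times: Job 1 at 3, Job 2 at 11, Job 3 at 5, Job 4 at 8, Job 5 at 20, Job 6 at 31, Job 7 at 39, Job 8 at 12. The latest is day 39.

39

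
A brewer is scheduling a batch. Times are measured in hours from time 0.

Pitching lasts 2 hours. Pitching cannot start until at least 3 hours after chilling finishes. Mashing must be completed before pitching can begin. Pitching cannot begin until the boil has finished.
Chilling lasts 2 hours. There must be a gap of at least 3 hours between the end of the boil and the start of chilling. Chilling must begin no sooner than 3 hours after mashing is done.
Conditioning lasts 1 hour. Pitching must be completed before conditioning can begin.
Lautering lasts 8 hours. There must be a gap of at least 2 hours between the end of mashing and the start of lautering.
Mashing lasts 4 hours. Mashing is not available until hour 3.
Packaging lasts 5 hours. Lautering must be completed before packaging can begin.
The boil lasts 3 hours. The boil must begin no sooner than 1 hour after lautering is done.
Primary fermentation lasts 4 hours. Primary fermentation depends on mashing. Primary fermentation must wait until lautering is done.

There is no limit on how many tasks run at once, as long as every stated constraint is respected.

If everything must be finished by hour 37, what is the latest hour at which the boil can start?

Conditioning must finish by hour 37; it takes 1 hour, so it must start by 37 − 1 = hour 36.
Pitching feeds into conditioning (must start by hour 36); so pitching must finish by hour 36 and therefore start by hour 34.
Chilling must finish before pitching (must start by hour 34, minus 3-hour gap → hour 31). With a 2-hour duration, chilling must start by 31 − 2 = hour 29.
For the boil: chilling (must start by hour 29, minus 3-hour gap → hour 26); pitching (must start by hour 34). The most restrictive is hour 26; with a 3-hour duration, the boil must start by hour 23.

23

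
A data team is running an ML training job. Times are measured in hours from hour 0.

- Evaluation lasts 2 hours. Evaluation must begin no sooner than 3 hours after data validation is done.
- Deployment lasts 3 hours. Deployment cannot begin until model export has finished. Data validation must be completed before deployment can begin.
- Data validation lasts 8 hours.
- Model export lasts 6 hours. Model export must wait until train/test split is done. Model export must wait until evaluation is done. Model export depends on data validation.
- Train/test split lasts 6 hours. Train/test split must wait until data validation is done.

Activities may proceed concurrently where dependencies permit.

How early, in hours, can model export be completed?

Data validation can start immediately at hour 0; it finishes at hour 8.
Evaluation cannot begin until data validation (finishes hour 8, plus 3-hour gap → hour 11). It runs from hour 11 to 11 + 2 = hour 13.
After data validation (finishes hour 8), train/test split can start at hour 8 and finishes at hour 14.
Model export needs all of train/test split (finishes hour 14); evaluation (finishes hour 13); data validation (finishes hour 8). That puts its earliest start at hour 14; it finishes at 14 + 6 = hour 20.

20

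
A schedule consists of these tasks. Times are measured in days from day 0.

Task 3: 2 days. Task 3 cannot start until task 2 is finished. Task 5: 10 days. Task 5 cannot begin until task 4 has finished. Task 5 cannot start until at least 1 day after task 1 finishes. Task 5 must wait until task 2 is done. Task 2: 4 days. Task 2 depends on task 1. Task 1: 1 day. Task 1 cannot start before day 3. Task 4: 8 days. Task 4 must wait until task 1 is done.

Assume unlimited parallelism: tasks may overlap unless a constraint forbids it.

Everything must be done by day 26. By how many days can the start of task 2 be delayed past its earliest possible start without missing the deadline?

Task 1 waits on its own release at day 3, so it starts at day 3 and finishes at 3 + 1 = day 4.
After task 1 (finishes day 4), task 2 can start at day 4 and finishes at day 8.

Working backward from the deadline:
Task 3 must finish by day 26; it takes 2 days, so it must start by 26 − 2 = day 24.
Nothing follows task 5; the deadline of day 26 is its only limit. It must start by 26 − 10 = day 16.
Task 2 has several dependents: task 3 (must start by day 24); task 5 (must start by day 16). The earliest of those limits is day 16, so task 2 must start by 16 − 4 = day 12.
So task 2 can start as early as day 4 and as late as day 12, giving 12 − 4 = 8 days of slack.

8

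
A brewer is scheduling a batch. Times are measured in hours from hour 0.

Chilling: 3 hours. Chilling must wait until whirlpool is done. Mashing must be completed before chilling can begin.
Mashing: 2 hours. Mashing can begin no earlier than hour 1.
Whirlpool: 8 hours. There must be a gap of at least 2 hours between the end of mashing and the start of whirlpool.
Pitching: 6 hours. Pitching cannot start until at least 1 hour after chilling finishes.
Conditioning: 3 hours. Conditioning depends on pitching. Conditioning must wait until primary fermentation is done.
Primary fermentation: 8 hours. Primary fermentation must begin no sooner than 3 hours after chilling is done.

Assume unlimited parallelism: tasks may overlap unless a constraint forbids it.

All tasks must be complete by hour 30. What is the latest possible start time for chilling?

Nothing follows conditioning; the deadline of hour 30 is its only limit. It must start by 30 − 3 = hour 27.
Pitching has to be done before conditioning (must start by hour 27). That means finishing by hour 27, i.e. starting by 27 − 6 = hour 21.
Primary fermentation feeds into conditioning (must start by hour 27); so primary fermentation must finish by hour 27 and therefore start by hour 19.
For chilling: pitching (must start by hour 21, minus 1-hour gap → hour 20); primary fermentation (must start by hour 19, minus 3-hour gap → hour 16). The most restrictive is hour 16; with a 3-hour duration, chilling must start by hour 13.

13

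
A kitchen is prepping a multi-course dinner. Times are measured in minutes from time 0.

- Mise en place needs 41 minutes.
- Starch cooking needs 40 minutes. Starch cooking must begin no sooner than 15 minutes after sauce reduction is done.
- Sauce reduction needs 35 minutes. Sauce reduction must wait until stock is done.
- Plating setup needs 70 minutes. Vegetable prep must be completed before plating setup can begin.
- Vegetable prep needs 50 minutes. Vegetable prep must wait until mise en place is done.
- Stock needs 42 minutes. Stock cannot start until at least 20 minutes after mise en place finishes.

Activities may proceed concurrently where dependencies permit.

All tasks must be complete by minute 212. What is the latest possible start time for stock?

80

To finish by minute 212, starch cooking (duration 40) must start no later than minute 172.
Sauce reduction has to be done before starch cooking (must start by minute 172, minus 15-minute gap → minute 157). That means finishing by minute 157, i.e. starting by 157 − 35 = minute 122.
Since sauce reduction (must start by minute 122) depends on it, stock must finish by minute 122. Backing off its 42-minute duration gives a latest start of minute 80.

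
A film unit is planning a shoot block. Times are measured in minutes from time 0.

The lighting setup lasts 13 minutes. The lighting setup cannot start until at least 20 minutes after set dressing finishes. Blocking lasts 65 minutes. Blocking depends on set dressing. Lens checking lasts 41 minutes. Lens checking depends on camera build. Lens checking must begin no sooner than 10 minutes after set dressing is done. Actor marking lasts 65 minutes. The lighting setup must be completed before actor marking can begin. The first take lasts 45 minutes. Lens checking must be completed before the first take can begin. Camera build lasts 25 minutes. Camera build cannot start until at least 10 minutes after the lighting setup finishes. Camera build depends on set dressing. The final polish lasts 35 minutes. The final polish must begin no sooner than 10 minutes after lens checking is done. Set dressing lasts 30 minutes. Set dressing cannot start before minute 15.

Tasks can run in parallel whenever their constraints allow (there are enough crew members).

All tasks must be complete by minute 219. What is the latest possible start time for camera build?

108

Nothing follows the final polish; the deadline of minute 219 is its only limit. It must start by 219 − 35 = minute 184.
To finish by minute 219, the first take (duration 45) must start no later than minute 174.
Lens checking has several dependents: the final polish (must start by minute 184, minus 10-minute gap → minute 174); the first take (must start by minute 174). The earliest of those limits is minute 174, so lens checking must start by 174 − 41 = minute 133.
Camera build has to be done before lens checking (must start by minute 133). That means finishing by minute 133, i.e. starting by 133 − 25 = minute 108.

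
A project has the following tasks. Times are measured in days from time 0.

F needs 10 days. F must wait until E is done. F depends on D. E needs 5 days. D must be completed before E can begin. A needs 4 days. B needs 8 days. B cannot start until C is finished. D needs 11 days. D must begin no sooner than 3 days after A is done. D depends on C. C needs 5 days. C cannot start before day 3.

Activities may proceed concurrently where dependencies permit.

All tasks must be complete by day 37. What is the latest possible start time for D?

Nothing follows F; the deadline of day 37 is its only limit. It must start by 37 − 10 = day 27.
E has to be done before F (must start by day 27). That means finishing by day 27, i.e. starting by 27 − 5 = day 22.
D must finish in time for E (must start by day 22); F (must start by day 27). The tightest is day 22, so D must start by 22 − 11 = day 11.

11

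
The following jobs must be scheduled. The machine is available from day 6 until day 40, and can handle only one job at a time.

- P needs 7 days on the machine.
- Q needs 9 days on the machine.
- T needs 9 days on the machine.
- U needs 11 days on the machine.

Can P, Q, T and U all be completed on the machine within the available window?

The machine window is 40 − 6 = 34 days.
Running back to back, the jobs need 7 + 9 + 9 + 11 = 36 days on the machine.
Since 36 > 34, they cannot all fit.

No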